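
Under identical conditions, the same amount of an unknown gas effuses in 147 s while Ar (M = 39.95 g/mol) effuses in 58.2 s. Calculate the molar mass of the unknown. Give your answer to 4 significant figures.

Using Graham's law: t_X/t_Ar = √(M_X/M_Ar).
147/58.2 = 2.526 = √(M_X/39.95)
M_X = 39.95 × 2.526² = 39.95 × 6.380 = 254.9 g/mol

254.9 g/mol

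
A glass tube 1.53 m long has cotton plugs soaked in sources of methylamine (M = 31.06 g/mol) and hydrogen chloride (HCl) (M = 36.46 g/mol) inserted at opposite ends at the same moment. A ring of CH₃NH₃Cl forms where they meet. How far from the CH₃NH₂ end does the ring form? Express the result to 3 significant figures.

0.796 m

In equal time, each gas travels a distance ∝ its rate ∝ 1/√M, so d_CH₃NH₂/d_HCl = √(M_HCl/M_CH₃NH₂) = √(36.46/31.06) = 1.083.
With d_CH₃NH₂ + d_HCl = 1.53 m, d_HCl = 1.53/(1 + 1.083) = 0.7344 m.
d_CH₃NH₂ = 1.53 − 0.7344 = 0.796 m.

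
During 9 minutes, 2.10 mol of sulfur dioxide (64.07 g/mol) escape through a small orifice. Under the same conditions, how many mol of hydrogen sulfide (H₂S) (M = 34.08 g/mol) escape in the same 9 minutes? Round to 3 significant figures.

2.88 mol

Using Graham's law: rate_H₂S/rate_SO₂ = √(M_SO₂/M_H₂S) = √(64.07/34.08) = √1.880 = 1.371.
So the amount for H₂S is 2.10 × 1.371 = 2.88 mol.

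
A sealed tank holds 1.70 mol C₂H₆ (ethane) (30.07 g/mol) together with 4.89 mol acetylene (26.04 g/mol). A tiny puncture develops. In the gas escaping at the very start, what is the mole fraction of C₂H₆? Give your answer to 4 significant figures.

Rate_i ∝ x_i/√M_i (Graham's law weighted by mole fraction), so the effusate composition follows n_i/√M_i.
Mole fraction of C₂H₆ in the effusate = (n_C₂H₆/√M_C₂H₆) / (n_C₂H₆/√M_C₂H₆ + n_C₂H₂/√M_C₂H₂)
= (1.70/√30.07) / (1.70/√30.07 + 4.89/√26.04) = 0.3100/(0.3100 + 0.9583) = 0.2444.

0.2444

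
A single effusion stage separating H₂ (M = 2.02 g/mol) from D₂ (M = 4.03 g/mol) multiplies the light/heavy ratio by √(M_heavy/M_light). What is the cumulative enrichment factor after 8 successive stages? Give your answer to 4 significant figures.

The single-stage factor is √(M_heavy/M_light), so 8 stages give [√(4.03/2.02)]^8 = (4.03/2.02)^(8/2).
= 1.99505^4 = 15.84.

15.84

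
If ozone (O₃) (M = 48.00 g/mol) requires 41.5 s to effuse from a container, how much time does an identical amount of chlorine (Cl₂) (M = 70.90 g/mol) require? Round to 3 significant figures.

By Graham's law, t_Cl₂/t_O₃ = √(M_Cl₂/M_O₃) = √(70.90/48.00) = √1.477 = 1.215.
So the time for Cl₂ is 41.5 × 1.215 = 50.4 s.

50.4 s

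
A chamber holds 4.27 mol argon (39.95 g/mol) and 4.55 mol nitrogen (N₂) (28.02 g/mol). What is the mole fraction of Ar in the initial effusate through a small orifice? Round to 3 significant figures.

Each component's effusion rate ∝ (its partial pressure)·(1/√M) ∝ n_i/√M_i.
x_Ar(eff) = (n_Ar/√M_Ar) / (n_Ar/√M_Ar + n_N₂/√M_N₂)
= (4.27/√39.95) / (4.27/√39.95 + 4.55/√28.02) = 0.6756/(0.6756 + 0.8596) = 0.440.

0.440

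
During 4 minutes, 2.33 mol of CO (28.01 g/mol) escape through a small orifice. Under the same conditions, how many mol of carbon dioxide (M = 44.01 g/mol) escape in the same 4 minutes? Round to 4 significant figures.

1.859 mol

Graham's law gives rate_CO₂/rate_CO = √(M_CO/M_CO₂) = √(28.01/44.01) = √0.6364 = 0.7978.
So the amount for CO₂ is 2.33 × 0.7978 = 1.859 mol.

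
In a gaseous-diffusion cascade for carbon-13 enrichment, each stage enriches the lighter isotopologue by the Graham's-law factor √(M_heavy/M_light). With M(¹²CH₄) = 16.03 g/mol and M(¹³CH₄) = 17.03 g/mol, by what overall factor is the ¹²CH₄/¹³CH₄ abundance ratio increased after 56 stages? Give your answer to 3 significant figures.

The single-stage factor is √(M_heavy/M_light), so 56 stages give [√(17.03/16.03)]^56 = (17.03/16.03)^(56/2).
= 1.06238^28 = 5.44.

5.44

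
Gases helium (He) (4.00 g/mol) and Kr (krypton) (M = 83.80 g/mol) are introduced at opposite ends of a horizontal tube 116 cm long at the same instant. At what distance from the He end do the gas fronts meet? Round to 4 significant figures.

The fronts meet when d_He + d_Kr = L with d_He/d_Kr = √(M_Kr/M_He) (Graham's law). Here √(M_Kr/M_He) = √(83.80/4.00) = 4.577.
With d_He + d_Kr = 116 cm, d_Kr = 116/(1 + 4.577) = 20.80 cm.
d_He = 116 − 20.80 = 95.20 cm.

95.20 cm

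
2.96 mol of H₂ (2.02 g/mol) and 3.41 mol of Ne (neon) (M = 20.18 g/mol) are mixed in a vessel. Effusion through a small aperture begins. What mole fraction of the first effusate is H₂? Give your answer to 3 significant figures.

Each component's effusion rate ∝ (its partial pressure)·(1/√M) ∝ n_i/√M_i.
Mole fraction of H₂ in the effusate = (n_H₂/√M_H₂) / (n_H₂/√M_H₂ + n_Ne/√M_Ne)
= (2.96/√2.02) / (2.96/√2.02 + 3.41/√20.18) = 2.083/(2.083 + 0.7591) = 0.733.

0.733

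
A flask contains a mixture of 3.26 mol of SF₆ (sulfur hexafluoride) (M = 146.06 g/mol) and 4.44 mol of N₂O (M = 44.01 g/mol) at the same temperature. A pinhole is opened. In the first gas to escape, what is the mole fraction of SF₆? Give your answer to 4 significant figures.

0.2873

Effusion rate of each component ∝ n_i/√M_i (partial pressure × 1/√M).
x_SF₆(eff) = (n_SF₆/√M_SF₆) / (n_SF₆/√M_SF₆ + n_N₂O/√M_N₂O)
= (3.26/√146.06) / (3.26/√146.06 + 4.44/√44.01) = 0.2697/(0.2697 + 0.6693) = 0.2873.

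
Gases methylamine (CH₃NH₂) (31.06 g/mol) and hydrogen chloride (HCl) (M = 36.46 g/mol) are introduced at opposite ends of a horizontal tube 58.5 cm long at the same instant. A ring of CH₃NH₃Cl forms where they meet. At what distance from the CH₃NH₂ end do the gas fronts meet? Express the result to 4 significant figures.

30.42 cm

In equal time, each gas travels a distance ∝ its rate ∝ 1/√M, so d_CH₃NH₂/d_HCl = √(M_HCl/M_CH₃NH₂) = √(36.46/31.06) = 1.083.
With d_CH₃NH₂ + d_HCl = 58.5 cm, d_HCl = 58.5/(1 + 1.083) = 28.08 cm.
d_CH₃NH₂ = 58.5 − 28.08 = 30.42 cm.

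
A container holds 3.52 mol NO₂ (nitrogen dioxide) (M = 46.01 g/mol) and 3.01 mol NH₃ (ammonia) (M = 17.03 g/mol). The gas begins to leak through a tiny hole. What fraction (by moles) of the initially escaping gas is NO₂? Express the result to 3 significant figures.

0.416

Each component's effusion rate ∝ (its partial pressure)·(1/√M) ∝ n_i/√M_i.
So x_NO₂ in the escaping gas = (n_NO₂/√M_NO₂) / Σ(n_i/√M_i)
= (3.52/√46.01) / (3.52/√46.01 + 3.01/√17.03) = 0.5189/(0.5189 + 0.7294) = 0.416.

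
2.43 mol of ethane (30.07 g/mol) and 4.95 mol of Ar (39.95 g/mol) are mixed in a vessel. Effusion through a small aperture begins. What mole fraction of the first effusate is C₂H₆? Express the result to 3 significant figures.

0.361

Each component's effusion rate ∝ (its partial pressure)·(1/√M) ∝ n_i/√M_i.
x_C₂H₆(eff) = (n_C₂H₆/√M_C₂H₆) / (n_C₂H₆/√M_C₂H₆ + n_Ar/√M_Ar)
= (2.43/√30.07) / (2.43/√30.07 + 4.95/√39.95) = 0.4431/(0.4431 + 0.7832) = 0.361.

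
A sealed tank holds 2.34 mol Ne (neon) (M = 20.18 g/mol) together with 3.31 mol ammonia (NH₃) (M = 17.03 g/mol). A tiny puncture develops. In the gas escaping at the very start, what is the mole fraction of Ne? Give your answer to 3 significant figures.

0.394

Rate_i ∝ x_i/√M_i (Graham's law weighted by mole fraction), so the effusate composition follows n_i/√M_i.
So x_Ne in the escaping gas = (n_Ne/√M_Ne) / Σ(n_i/√M_i)
= (2.34/√20.18) / (2.34/√20.18 + 3.31/√17.03) = 0.5209/(0.5209 + 0.8021) = 0.394.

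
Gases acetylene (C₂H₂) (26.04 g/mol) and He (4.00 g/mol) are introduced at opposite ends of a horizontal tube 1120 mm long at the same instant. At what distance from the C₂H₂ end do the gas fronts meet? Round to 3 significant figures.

The fronts meet when d_C₂H₂ + d_He = L with d_C₂H₂/d_He = √(M_He/M_C₂H₂) (Graham's law). Here √(M_He/M_C₂H₂) = √(4.00/26.04) = 0.3919.
With d_C₂H₂ + d_He = 1120 mm, d_He = 1120/(1 + 0.3919) = 804.6 mm.
d_C₂H₂ = 1120 − 804.6 = 315 mm.

315 mm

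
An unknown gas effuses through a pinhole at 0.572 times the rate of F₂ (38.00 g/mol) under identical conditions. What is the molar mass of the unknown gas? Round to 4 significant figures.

By Graham's law, rate_X/rate_F₂ = √(M_F₂/M_X).
0.572 = √(38.00/M_X)
M_X = 38.00 / 0.572² = 38.00 / 0.3272 = 116.1 g/mol

116.1 g/mol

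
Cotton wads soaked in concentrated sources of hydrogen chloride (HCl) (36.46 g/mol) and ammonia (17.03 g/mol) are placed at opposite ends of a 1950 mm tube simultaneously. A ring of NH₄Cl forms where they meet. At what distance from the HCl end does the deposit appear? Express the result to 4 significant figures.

In equal time, each gas travels a distance ∝ its rate ∝ 1/√M, so d_HCl/d_NH₃ = √(M_NH₃/M_HCl) = √(17.03/36.46) = 0.6834.
With d_HCl + d_NH₃ = 1950 mm, d_NH₃ = 1950/(1 + 0.6834) = 1158 mm.
d_HCl = 1950 − 1158 = 791.7 mm.

791.7 mm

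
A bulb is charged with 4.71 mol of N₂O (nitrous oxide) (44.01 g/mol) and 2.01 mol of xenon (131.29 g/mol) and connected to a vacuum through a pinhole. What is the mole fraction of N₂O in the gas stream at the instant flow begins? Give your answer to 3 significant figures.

0.802

The effusion rate of species i is ∝ p_i/√M_i ∝ n_i/√M_i.
x_N₂O(eff) = (n_N₂O/√M_N₂O) / (n_N₂O/√M_N₂O + n_Xe/√M_Xe)
= (4.71/√44.01) / (4.71/√44.01 + 2.01/√131.29) = 0.7100/(0.7100 + 0.1754) = 0.802.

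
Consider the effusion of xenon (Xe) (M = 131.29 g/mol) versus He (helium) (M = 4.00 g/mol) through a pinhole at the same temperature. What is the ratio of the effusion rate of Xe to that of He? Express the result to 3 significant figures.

0.175

Graham's law gives rate_Xe/rate_He = √(M_He/M_Xe) = √(4.00/131.29) = √0.03047 = 0.175.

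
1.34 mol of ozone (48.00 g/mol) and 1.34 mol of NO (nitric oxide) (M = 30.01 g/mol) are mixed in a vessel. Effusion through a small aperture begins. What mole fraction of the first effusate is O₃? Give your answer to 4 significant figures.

0.4416

The effusion rate of species i is ∝ p_i/√M_i ∝ n_i/√M_i.
Mole fraction of O₃ in the effusate = (n_O₃/√M_O₃) / (n_O₃/√M_O₃ + n_NO/√M_NO)
= (1.34/√48.00) / (1.34/√48.00 + 1.34/√30.01) = 0.1934/(0.1934 + 0.2446) = 0.4416.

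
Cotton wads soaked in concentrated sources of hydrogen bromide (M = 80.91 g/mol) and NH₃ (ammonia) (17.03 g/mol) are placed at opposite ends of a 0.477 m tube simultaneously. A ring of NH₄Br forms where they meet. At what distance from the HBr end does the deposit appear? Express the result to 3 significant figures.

0.150 m

In equal time, each gas travels a distance ∝ its rate ∝ 1/√M, so d_HBr/d_NH₃ = √(M_NH₃/M_HBr) = √(17.03/80.91) = 0.4588.
With d_HBr + d_NH₃ = 0.477 m, d_NH₃ = 0.477/(1 + 0.4588) = 0.3270 m.
d_HBr = 0.477 − 0.3270 = 0.150 m.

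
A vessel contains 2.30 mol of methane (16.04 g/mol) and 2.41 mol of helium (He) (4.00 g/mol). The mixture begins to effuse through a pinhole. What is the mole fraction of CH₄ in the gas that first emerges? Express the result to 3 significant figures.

0.323

Effusion rate of each component ∝ n_i/√M_i (partial pressure × 1/√M).
Mole fraction of CH₄ in the effusate = (n_CH₄/√M_CH₄) / (n_CH₄/√M_CH₄ + n_He/√M_He)
= (2.30/√16.04) / (2.30/√16.04 + 2.41/√4.00) = 0.5743/(0.5743 + 1.205) = 0.323.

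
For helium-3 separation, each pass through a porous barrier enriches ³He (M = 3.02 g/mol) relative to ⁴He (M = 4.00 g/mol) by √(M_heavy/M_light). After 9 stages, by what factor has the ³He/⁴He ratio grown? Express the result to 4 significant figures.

After 9 stages the ratio has grown by (√(4.00/3.02))^9 = (4.00/3.02)^(9/2).
= 1.32450^(9/2) = 3.542.

3.542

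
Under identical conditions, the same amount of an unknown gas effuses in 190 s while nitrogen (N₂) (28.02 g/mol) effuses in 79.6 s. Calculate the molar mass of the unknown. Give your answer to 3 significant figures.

160 g/mol

From Graham's law, t_X/t_N₂ = √(M_X/M_N₂).
190/79.6 = 2.387 = √(M_X/28.02)
M_X = 28.02 × 2.387² = 28.02 × 5.697 = 160 g/mol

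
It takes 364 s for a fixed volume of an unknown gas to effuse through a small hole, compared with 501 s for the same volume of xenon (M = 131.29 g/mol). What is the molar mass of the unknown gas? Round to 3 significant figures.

By Graham's law, t_X/t_Xe = √(M_X/M_Xe).
364/501 = 0.7265 = √(M_X/131.29)
M_X = 131.29 × 0.7265² = 131.29 × 0.5279 = 69.3 g/mol

69.3 g/mol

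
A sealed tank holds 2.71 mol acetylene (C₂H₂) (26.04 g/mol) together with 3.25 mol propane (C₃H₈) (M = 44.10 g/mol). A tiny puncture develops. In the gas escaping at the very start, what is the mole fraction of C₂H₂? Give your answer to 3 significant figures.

0.520

Effusion rate of each component ∝ n_i/√M_i (partial pressure × 1/√M).
x_C₂H₂(eff) = (n_C₂H₂/√M_C₂H₂) / (n_C₂H₂/√M_C₂H₂ + n_C₃H₈/√M_C₃H₈)
= (2.71/√26.04) / (2.71/√26.04 + 3.25/√44.10) = 0.5311/(0.5311 + 0.4894) = 0.520.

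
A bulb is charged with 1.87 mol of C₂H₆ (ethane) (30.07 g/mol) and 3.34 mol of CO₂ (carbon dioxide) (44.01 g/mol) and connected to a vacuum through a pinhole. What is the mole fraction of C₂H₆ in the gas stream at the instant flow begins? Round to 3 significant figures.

Each component's effusion rate ∝ (its partial pressure)·(1/√M) ∝ n_i/√M_i.
Mole fraction of C₂H₆ in the effusate = (n_C₂H₆/√M_C₂H₆) / (n_C₂H₆/√M_C₂H₆ + n_CO₂/√M_CO₂)
= (1.87/√30.07) / (1.87/√30.07 + 3.34/√44.01) = 0.3410/(0.3410 + 0.5035) = 0.404.

0.404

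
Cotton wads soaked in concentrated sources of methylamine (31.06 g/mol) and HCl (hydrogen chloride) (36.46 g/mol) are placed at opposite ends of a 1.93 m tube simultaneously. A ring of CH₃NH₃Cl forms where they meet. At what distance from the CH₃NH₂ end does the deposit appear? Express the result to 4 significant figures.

Graham's law gives d_CH₃NH₂/d_HCl = rate_CH₃NH₂/rate_HCl = √(M_HCl/M_CH₃NH₂) = √(36.46/31.06) = 1.083.
With d_CH₃NH₂ + d_HCl = 1.93 m, d_HCl = 1.93/(1 + 1.083) = 0.9263 m.
d_CH₃NH₂ = 1.93 − 0.9263 = 1.004 m.

1.004 m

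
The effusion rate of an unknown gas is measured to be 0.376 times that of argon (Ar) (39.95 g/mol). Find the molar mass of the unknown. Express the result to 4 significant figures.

Graham's law gives rate_X/rate_Ar = √(M_Ar/M_X).
0.376 = √(39.95/M_X)
M_X = 39.95 / 0.376² = 39.95 / 0.1414 = 282.6 g/mol

282.6 g/mol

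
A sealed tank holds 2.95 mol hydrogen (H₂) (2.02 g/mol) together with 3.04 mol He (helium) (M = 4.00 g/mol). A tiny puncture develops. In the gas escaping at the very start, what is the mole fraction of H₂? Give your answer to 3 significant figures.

0.577

The effusion rate of species i is ∝ p_i/√M_i ∝ n_i/√M_i.
So x_H₂ in the escaping gas = (n_H₂/√M_H₂) / Σ(n_i/√M_i)
= (2.95/√2.02) / (2.95/√2.02 + 3.04/√4.00) = 2.076/(2.076 + 1.520) = 0.577.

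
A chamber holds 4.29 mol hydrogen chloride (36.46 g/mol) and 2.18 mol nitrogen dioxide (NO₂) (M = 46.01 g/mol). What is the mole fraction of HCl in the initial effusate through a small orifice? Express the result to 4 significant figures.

Rate_i ∝ x_i/√M_i (Graham's law weighted by mole fraction), so the effusate composition follows n_i/√M_i.
Mole fraction of HCl in the effusate = (n_HCl/√M_HCl) / (n_HCl/√M_HCl + n_NO₂/√M_NO₂)
= (4.29/√36.46) / (4.29/√36.46 + 2.18/√46.01) = 0.7105/(0.7105 + 0.3214) = 0.6885.

0.6885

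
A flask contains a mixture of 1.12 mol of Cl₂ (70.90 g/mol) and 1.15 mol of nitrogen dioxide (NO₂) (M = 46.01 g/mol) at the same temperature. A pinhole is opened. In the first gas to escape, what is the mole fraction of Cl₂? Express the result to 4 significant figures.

0.4396

Each component's effusion rate ∝ (its partial pressure)·(1/√M) ∝ n_i/√M_i.
x_Cl₂(eff) = (n_Cl₂/√M_Cl₂) / (n_Cl₂/√M_Cl₂ + n_NO₂/√M_NO₂)
= (1.12/√70.90) / (1.12/√70.90 + 1.15/√46.01) = 0.1330/(0.1330 + 0.1695) = 0.4396.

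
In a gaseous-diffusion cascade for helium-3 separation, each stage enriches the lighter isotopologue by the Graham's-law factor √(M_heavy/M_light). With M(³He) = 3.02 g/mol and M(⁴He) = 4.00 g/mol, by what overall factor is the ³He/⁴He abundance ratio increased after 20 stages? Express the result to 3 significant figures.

16.6

After 20 stages the ratio has grown by (√(4.00/3.02))^20 = (4.00/3.02)^(20/2).
= 1.32450^10 = 16.6.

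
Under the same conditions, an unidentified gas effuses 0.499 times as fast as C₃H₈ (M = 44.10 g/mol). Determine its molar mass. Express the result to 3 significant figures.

Using Graham's law: rate_X/rate_C₃H₈ = √(M_C₃H₈/M_X).
0.499 = √(44.10/M_X)
M_X = 44.10 / 0.499² = 44.10 / 0.2490 = 177 g/mol

177 g/mol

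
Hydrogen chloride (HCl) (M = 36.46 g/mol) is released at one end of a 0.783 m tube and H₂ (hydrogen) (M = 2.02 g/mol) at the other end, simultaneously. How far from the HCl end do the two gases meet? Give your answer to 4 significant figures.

0.1492 m

The fronts meet when d_HCl + d_H₂ = L with d_HCl/d_H₂ = √(M_H₂/M_HCl) (Graham's law). Here √(M_H₂/M_HCl) = √(2.02/36.46) = 0.2354.
With d_HCl + d_H₂ = 0.783 m, d_H₂ = 0.783/(1 + 0.2354) = 0.6338 m.
d_HCl = 0.783 − 0.6338 = 0.1492 m.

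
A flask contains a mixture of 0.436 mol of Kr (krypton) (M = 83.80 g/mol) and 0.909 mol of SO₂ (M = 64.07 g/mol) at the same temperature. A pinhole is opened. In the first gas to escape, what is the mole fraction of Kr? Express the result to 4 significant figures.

0.2955

Effusion rate of each component ∝ n_i/√M_i (partial pressure × 1/√M).
So x_Kr in the escaping gas = (n_Kr/√M_Kr) / Σ(n_i/√M_i)
= (0.436/√83.80) / (0.436/√83.80 + 0.909/√64.07) = 0.04763/(0.04763 + 0.1136) = 0.2955.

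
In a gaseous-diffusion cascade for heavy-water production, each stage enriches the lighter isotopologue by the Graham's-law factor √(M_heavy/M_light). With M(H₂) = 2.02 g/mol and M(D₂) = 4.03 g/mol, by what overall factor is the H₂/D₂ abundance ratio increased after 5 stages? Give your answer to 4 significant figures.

Each stage multiplies the ratio by α = √(4.03/2.02), so after 5 stages the overall factor is α^5 = (4.03/2.02)^(5/2).
= 1.99505^(5/2) = 5.622.

5.622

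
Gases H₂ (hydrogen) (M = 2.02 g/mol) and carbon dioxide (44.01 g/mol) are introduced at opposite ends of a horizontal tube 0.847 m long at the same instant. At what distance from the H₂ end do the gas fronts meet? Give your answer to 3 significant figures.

0.698 m

In equal time, each gas travels a distance ∝ its rate ∝ 1/√M, so d_H₂/d_CO₂ = √(M_CO₂/M_H₂) = √(44.01/2.02) = 4.668.
With d_H₂ + d_CO₂ = 0.847 m, d_CO₂ = 0.847/(1 + 4.668) = 0.1494 m.
d_H₂ = 0.847 − 0.1494 = 0.698 m.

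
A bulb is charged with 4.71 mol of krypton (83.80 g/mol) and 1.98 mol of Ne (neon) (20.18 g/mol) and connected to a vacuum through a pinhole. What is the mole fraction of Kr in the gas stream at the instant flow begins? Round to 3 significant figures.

Rate_i ∝ x_i/√M_i (Graham's law weighted by mole fraction), so the effusate composition follows n_i/√M_i.
x_Kr(eff) = (n_Kr/√M_Kr) / (n_Kr/√M_Kr + n_Ne/√M_Ne)
= (4.71/√83.80) / (4.71/√83.80 + 1.98/√20.18) = 0.5145/(0.5145 + 0.4408) = 0.539.

0.539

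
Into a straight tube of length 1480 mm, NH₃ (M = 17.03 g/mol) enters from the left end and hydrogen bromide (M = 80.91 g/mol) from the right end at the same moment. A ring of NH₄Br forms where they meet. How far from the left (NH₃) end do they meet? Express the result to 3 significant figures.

Graham's law gives d_NH₃/d_HBr = rate_NH₃/rate_HBr = √(M_HBr/M_NH₃) = √(80.91/17.03) = 2.180.
With d_NH₃ + d_HBr = 1480 mm, d_HBr = 1480/(1 + 2.180) = 465.5 mm.
d_NH₃ = 1480 − 465.5 = 1010 mm.

1010 mm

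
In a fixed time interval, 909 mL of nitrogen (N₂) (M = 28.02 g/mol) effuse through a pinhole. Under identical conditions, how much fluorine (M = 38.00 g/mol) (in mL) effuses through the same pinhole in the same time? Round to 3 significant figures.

Since effusion rate ∝ 1/√M, rate_F₂/rate_N₂ = √(M_N₂/M_F₂) = √(28.02/38.00) = √0.7374 = 0.8587.
So the volume for F₂ is 909 × 0.8587 = 781 mL.

781 mL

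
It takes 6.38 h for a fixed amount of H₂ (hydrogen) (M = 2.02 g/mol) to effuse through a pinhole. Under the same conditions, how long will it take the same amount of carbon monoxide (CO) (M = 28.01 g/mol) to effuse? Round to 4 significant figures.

From Graham's law, t_CO/t_H₂ = √(M_CO/M_H₂) = √(28.01/2.02) = √13.87 = 3.724.
So the time for CO is 6.38 × 3.724 = 23.76 h.

23.76 h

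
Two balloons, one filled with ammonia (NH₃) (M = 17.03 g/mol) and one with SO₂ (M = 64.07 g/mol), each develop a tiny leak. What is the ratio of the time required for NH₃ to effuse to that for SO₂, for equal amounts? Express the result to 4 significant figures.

Graham's law gives t_NH₃/t_SO₂ = √(M_NH₃/M_SO₂) = √(17.03/64.07) = √0.2658 = 0.5156.

0.5156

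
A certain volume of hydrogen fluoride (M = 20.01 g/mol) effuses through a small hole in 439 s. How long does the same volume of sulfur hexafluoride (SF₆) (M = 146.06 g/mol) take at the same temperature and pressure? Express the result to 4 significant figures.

From Graham's law, t_SF₆/t_HF = √(M_SF₆/M_HF) = √(146.06/20.01) = √7.299 = 2.702.
So the time for SF₆ is 439 × 2.702 = 1186 s.

1186 s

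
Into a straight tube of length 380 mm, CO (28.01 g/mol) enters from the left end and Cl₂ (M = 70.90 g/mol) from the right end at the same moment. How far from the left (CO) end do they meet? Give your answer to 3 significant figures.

233 mm

Distances travelled in equal time are proportional to diffusion rates, so d_CO/d_Cl₂ = √(M_Cl₂/M_CO) = √(70.90/28.01) = 1.591.
With d_CO + d_Cl₂ = 380 mm, d_Cl₂ = 380/(1 + 1.591) = 146.7 mm.
d_CO = 380 − 146.7 = 233 mm.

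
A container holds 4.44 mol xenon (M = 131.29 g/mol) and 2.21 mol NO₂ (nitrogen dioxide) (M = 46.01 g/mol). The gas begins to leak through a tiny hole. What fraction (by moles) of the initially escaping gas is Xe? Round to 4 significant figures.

Effusion rate of each component ∝ n_i/√M_i (partial pressure × 1/√M).
Mole fraction of Xe in the effusate = (n_Xe/√M_Xe) / (n_Xe/√M_Xe + n_NO₂/√M_NO₂)
= (4.44/√131.29) / (4.44/√131.29 + 2.21/√46.01) = 0.3875/(0.3875 + 0.3258) = 0.5432.

0.5432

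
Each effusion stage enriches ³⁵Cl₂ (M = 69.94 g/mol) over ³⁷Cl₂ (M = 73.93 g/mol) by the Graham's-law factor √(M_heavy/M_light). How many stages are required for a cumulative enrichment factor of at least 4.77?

57

Per stage α = (73.93/69.94)^(1/2) = 1.05705^0.5, giving ln α = 0.02774.
Need α^N ≥ 4.77 ⇒ N ≥ ln(4.77) / ln α = 1.562 / 0.02774 = 56.32.
So at least 57 stages are needed.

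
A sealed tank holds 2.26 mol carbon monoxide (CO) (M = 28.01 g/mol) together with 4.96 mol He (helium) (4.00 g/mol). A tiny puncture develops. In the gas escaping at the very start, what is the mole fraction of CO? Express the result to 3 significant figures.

0.147

The effusion rate of species i is ∝ p_i/√M_i ∝ n_i/√M_i.
So x_CO in the escaping gas = (n_CO/√M_CO) / Σ(n_i/√M_i)
= (2.26/√28.01) / (2.26/√28.01 + 4.96/√4.00) = 0.4270/(0.4270 + 2.480) = 0.147.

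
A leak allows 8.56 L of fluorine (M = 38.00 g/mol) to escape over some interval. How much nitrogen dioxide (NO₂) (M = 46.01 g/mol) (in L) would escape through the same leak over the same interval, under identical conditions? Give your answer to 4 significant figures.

Since effusion rate ∝ 1/√M, rate_NO₂/rate_F₂ = √(M_F₂/M_NO₂) = √(38.00/46.01) = √0.8259 = 0.9088.
So the volume for NO₂ is 8.56 × 0.9088 = 7.779 L.

7.779 L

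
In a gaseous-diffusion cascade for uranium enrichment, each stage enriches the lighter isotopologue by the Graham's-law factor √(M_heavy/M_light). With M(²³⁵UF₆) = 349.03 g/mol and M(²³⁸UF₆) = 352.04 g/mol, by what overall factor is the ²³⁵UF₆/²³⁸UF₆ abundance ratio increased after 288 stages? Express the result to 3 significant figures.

Overall factor = α^288 with α = √(352.04/349.03), i.e. (352.04/349.03)^(288/2).
= 1.00862^144 = 3.44.

3.44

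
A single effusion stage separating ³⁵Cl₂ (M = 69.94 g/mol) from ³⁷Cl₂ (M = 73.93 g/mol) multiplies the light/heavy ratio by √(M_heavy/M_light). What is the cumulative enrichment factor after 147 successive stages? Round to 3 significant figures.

The single-stage factor is √(M_heavy/M_light), so 147 stages give [√(73.93/69.94)]^147 = (73.93/69.94)^(147/2).
= 1.05705^(147/2) = 59.0.

59.0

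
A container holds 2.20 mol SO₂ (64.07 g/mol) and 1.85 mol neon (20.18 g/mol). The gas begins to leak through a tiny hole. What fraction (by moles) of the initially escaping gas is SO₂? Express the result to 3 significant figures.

0.400

Effusion rate of each component ∝ n_i/√M_i (partial pressure × 1/√M).
x_SO₂(eff) = (n_SO₂/√M_SO₂) / (n_SO₂/√M_SO₂ + n_Ne/√M_Ne)
= (2.20/√64.07) / (2.20/√64.07 + 1.85/√20.18) = 0.2748/(0.2748 + 0.4118) = 0.400.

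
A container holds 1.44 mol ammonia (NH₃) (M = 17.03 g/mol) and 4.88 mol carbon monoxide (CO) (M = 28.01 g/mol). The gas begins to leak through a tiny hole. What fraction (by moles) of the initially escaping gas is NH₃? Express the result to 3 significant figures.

The effusion rate of species i is ∝ p_i/√M_i ∝ n_i/√M_i.
Mole fraction of NH₃ in the effusate = (n_NH₃/√M_NH₃) / (n_NH₃/√M_NH₃ + n_CO/√M_CO)
= (1.44/√17.03) / (1.44/√17.03 + 4.88/√28.01) = 0.3489/(0.3489 + 0.9221) = 0.275.

0.275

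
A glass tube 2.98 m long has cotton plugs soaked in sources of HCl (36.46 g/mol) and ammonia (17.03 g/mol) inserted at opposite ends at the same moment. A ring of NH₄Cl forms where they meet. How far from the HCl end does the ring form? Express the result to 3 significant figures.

1.21 m

Graham's law gives d_HCl/d_NH₃ = rate_HCl/rate_NH₃ = √(M_NH₃/M_HCl) = √(17.03/36.46) = 0.6834.
With d_HCl + d_NH₃ = 2.98 m, d_NH₃ = 2.98/(1 + 0.6834) = 1.770 m.
d_HCl = 2.98 − 1.770 = 1.21 m.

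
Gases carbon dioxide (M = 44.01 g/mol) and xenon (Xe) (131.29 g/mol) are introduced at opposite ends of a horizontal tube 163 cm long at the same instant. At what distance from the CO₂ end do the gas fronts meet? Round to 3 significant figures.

Distances travelled in equal time are proportional to diffusion rates, so d_CO₂/d_Xe = √(M_Xe/M_CO₂) = √(131.29/44.01) = 1.727.
With d_CO₂ + d_Xe = 163 cm, d_Xe = 163/(1 + 1.727) = 59.77 cm.
d_CO₂ = 163 − 59.77 = 103 cm.

103 cm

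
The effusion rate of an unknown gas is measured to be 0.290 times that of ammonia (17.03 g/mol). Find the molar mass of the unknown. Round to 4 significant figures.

Graham's law gives rate_X/rate_NH₃ = √(M_NH₃/M_X).
0.290 = √(17.03/M_X)
M_X = 17.03 / 0.290² = 17.03 / 0.08410 = 202.5 g/mol

202.5 g/mol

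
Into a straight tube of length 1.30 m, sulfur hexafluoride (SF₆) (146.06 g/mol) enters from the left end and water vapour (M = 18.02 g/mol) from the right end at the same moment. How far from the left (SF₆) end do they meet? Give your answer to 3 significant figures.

In equal time, each gas travels a distance ∝ its rate ∝ 1/√M, so d_SF₆/d_H₂O = √(M_H₂O/M_SF₆) = √(18.02/146.06) = 0.3512.
With d_SF₆ + d_H₂O = 1.30 m, d_H₂O = 1.30/(1 + 0.3512) = 0.9621 m.
d_SF₆ = 1.30 − 0.9621 = 0.338 m.

0.338 m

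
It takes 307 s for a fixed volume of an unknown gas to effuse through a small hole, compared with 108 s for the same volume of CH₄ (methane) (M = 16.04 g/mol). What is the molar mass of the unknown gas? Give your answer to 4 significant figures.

129.6 g/mol

Since effusion rate ∝ 1/√M, t_X/t_CH₄ = √(M_X/M_CH₄).
307/108 = 2.843 = √(M_X/16.04)
M_X = 16.04 × 2.843² = 16.04 × 8.080 = 129.6 g/mol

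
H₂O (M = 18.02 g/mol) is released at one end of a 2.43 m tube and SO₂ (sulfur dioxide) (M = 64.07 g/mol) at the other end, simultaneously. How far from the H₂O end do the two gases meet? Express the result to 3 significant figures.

Graham's law gives d_H₂O/d_SO₂ = rate_H₂O/rate_SO₂ = √(M_SO₂/M_H₂O) = √(64.07/18.02) = 1.886.
With d_H₂O + d_SO₂ = 2.43 m, d_SO₂ = 2.43/(1 + 1.886) = 0.8421 m.
d_H₂O = 2.43 − 0.8421 = 1.59 m.

1.59 m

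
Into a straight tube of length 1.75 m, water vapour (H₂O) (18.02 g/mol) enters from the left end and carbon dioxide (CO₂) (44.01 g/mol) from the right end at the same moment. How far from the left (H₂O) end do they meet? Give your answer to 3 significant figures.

Distances travelled in equal time are proportional to diffusion rates, so d_H₂O/d_CO₂ = √(M_CO₂/M_H₂O) = √(44.01/18.02) = 1.563.
With d_H₂O + d_CO₂ = 1.75 m, d_CO₂ = 1.75/(1 + 1.563) = 0.6829 m.
d_H₂O = 1.75 − 0.6829 = 1.07 m.

1.07 m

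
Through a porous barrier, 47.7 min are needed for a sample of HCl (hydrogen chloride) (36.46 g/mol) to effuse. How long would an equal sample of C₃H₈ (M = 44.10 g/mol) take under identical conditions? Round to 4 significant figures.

Graham's law gives t_C₃H₈/t_HCl = √(M_C₃H₈/M_HCl) = √(44.10/36.46) = √1.210 = 1.100.
So the time for C₃H₈ is 47.7 × 1.100 = 52.46 min.

52.46 min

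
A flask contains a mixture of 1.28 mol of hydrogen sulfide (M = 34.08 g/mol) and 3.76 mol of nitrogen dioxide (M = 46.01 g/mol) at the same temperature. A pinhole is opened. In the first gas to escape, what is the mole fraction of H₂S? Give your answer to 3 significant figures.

0.283

Rate_i ∝ x_i/√M_i (Graham's law weighted by mole fraction), so the effusate composition follows n_i/√M_i.
x_H₂S(eff) = (n_H₂S/√M_H₂S) / (n_H₂S/√M_H₂S + n_NO₂/√M_NO₂)
= (1.28/√34.08) / (1.28/√34.08 + 3.76/√46.01) = 0.2193/(0.2193 + 0.5543) = 0.283.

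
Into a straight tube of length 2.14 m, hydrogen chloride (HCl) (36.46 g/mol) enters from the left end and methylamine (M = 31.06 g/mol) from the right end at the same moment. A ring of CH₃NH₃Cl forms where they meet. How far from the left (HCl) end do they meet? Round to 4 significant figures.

Distances travelled in equal time are proportional to diffusion rates, so d_HCl/d_CH₃NH₂ = √(M_CH₃NH₂/M_HCl) = √(31.06/36.46) = 0.9230.
With d_HCl + d_CH₃NH₂ = 2.14 m, d_CH₃NH₂ = 2.14/(1 + 0.9230) = 1.113 m.
d_HCl = 2.14 − 1.113 = 1.027 m.

1.027 m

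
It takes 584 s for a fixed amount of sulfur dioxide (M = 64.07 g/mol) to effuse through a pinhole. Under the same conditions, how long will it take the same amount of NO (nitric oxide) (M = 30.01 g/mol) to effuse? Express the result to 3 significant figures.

From Graham's law, t_NO/t_SO₂ = √(M_NO/M_SO₂) = √(30.01/64.07) = √0.4684 = 0.6844.
So the time for NO is 584 × 0.6844 = 400 s.

400 s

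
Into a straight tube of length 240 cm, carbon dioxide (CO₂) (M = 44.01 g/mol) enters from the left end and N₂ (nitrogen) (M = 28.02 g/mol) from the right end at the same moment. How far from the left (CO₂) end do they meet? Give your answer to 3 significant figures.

In equal time, each gas travels a distance ∝ its rate ∝ 1/√M, so d_CO₂/d_N₂ = √(M_N₂/M_CO₂) = √(28.02/44.01) = 0.7979.
With d_CO₂ + d_N₂ = 240 cm, d_N₂ = 240/(1 + 0.7979) = 133.5 cm.
d_CO₂ = 240 − 133.5 = 107 cm.

107 cm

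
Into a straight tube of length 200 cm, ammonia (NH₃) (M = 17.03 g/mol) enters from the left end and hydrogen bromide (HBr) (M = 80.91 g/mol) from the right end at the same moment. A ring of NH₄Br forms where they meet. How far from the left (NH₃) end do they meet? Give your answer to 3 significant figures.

Distances travelled in equal time are proportional to diffusion rates, so d_NH₃/d_HBr = √(M_HBr/M_NH₃) = √(80.91/17.03) = 2.180.
With d_NH₃ + d_HBr = 200 cm, d_HBr = 200/(1 + 2.180) = 62.90 cm.
d_NH₃ = 200 − 62.90 = 137 cm.

137 cm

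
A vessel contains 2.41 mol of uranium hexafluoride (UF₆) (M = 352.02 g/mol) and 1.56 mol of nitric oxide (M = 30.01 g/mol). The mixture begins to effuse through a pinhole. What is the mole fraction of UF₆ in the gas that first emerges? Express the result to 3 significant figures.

Rate_i ∝ x_i/√M_i (Graham's law weighted by mole fraction), so the effusate composition follows n_i/√M_i.
Mole fraction of UF₆ in the effusate = (n_UF₆/√M_UF₆) / (n_UF₆/√M_UF₆ + n_NO/√M_NO)
= (2.41/√352.02) / (2.41/√352.02 + 1.56/√30.01) = 0.1284/(0.1284 + 0.2848) = 0.311.

0.311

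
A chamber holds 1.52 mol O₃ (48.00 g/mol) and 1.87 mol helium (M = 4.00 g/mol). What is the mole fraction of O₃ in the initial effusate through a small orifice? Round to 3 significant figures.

Rate_i ∝ x_i/√M_i (Graham's law weighted by mole fraction), so the effusate composition follows n_i/√M_i.
Mole fraction of O₃ in the effusate = (n_O₃/√M_O₃) / (n_O₃/√M_O₃ + n_He/√M_He)
= (1.52/√48.00) / (1.52/√48.00 + 1.87/√4.00) = 0.2194/(0.2194 + 0.9350) = 0.190.

0.190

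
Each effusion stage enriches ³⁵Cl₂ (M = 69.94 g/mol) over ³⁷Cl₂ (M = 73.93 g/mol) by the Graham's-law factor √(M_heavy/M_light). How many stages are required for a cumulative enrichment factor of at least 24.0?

Per stage α = (73.93/69.94)^(1/2) = 1.05705^0.5, giving ln α = 0.02774.
Need α^N ≥ 24.0 ⇒ N ≥ ln(24.0) / ln α = 3.178 / 0.02774 = 114.56.
So at least 115 stages are needed.

115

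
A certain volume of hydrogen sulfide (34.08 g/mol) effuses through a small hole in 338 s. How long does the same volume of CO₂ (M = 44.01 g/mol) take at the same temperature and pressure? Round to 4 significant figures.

Since effusion rate ∝ 1/√M, t_CO₂/t_H₂S = √(M_CO₂/M_H₂S) = √(44.01/34.08) = √1.291 = 1.136.
So the time for CO₂ is 338 × 1.136 = 384.1 s.

384.1 s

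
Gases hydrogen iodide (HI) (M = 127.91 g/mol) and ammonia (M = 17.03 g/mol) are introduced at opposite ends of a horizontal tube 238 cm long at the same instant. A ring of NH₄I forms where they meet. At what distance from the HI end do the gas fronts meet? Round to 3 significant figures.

63.6 cm

Distances travelled in equal time are proportional to diffusion rates, so d_HI/d_NH₃ = √(M_NH₃/M_HI) = √(17.03/127.91) = 0.3649.
With d_HI + d_NH₃ = 238 cm, d_NH₃ = 238/(1 + 0.3649) = 174.4 cm.
d_HI = 238 − 174.4 = 63.6 cm.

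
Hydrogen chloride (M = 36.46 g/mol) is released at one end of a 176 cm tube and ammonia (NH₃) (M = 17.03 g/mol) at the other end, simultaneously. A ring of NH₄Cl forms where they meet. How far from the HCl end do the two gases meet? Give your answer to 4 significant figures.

In equal time, each gas travels a distance ∝ its rate ∝ 1/√M, so d_HCl/d_NH₃ = √(M_NH₃/M_HCl) = √(17.03/36.46) = 0.6834.
With d_HCl + d_NH₃ = 176 cm, d_NH₃ = 176/(1 + 0.6834) = 104.5 cm.
d_HCl = 176 − 104.5 = 71.45 cm.

71.45 cm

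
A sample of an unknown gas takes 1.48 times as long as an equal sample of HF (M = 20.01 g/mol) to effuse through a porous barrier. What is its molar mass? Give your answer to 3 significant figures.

43.8 g/mol

From Graham's law, t_X/t_HF = √(M_X/M_HF).
1.48 = √(M_X/20.01)
M_X = 20.01 × 1.48² = 20.01 × 2.190 = 43.8 g/mol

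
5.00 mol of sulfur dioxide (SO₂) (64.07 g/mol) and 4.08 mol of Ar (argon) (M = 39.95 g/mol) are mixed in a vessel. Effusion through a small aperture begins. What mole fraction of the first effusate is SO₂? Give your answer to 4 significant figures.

Effusion rate of each component ∝ n_i/√M_i (partial pressure × 1/√M).
x_SO₂(eff) = (n_SO₂/√M_SO₂) / (n_SO₂/√M_SO₂ + n_Ar/√M_Ar)
= (5.00/√64.07) / (5.00/√64.07 + 4.08/√39.95) = 0.6247/(0.6247 + 0.6455) = 0.4918.

0.4918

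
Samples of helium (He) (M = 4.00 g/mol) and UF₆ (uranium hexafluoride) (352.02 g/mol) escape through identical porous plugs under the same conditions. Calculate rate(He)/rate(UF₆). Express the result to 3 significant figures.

From Graham's law, rate_He/rate_UF₆ = √(M_UF₆/M_He) = √(352.02/4.00) = √88.00 = 9.38.

9.38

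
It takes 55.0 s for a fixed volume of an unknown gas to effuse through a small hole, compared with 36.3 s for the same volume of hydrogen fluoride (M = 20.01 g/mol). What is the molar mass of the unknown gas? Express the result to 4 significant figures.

From Graham's law, t_X/t_HF = √(M_X/M_HF).
55.0/36.3 = 1.515 = √(M_X/20.01)
M_X = 20.01 × 1.515² = 20.01 × 2.296 = 45.94 g/mol

45.94 g/mol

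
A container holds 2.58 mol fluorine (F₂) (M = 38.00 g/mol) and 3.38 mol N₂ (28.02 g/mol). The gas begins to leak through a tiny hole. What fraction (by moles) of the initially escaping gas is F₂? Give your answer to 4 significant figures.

Effusion rate of each component ∝ n_i/√M_i (partial pressure × 1/√M).
Mole fraction of F₂ in the effusate = (n_F₂/√M_F₂) / (n_F₂/√M_F₂ + n_N₂/√M_N₂)
= (2.58/√38.00) / (2.58/√38.00 + 3.38/√28.02) = 0.4185/(0.4185 + 0.6385) = 0.3959.

0.3959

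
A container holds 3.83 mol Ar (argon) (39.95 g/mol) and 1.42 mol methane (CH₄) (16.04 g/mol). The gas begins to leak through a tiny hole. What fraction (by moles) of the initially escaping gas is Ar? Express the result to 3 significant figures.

0.631

The effusion rate of species i is ∝ p_i/√M_i ∝ n_i/√M_i.
x_Ar(eff) = (n_Ar/√M_Ar) / (n_Ar/√M_Ar + n_CH₄/√M_CH₄)
= (3.83/√39.95) / (3.83/√39.95 + 1.42/√16.04) = 0.6060/(0.6060 + 0.3546) = 0.631.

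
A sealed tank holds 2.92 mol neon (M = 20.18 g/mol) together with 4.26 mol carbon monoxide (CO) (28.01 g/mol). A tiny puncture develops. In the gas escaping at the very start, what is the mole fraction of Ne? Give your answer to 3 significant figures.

Rate_i ∝ x_i/√M_i (Graham's law weighted by mole fraction), so the effusate composition follows n_i/√M_i.
So x_Ne in the escaping gas = (n_Ne/√M_Ne) / Σ(n_i/√M_i)
= (2.92/√20.18) / (2.92/√20.18 + 4.26/√28.01) = 0.6500/(0.6500 + 0.8049) = 0.447.

0.447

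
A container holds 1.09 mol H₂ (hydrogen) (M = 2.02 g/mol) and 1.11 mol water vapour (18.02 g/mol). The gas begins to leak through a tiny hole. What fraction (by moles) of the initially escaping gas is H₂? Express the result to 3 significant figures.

0.746

Effusion rate of each component ∝ n_i/√M_i (partial pressure × 1/√M).
Mole fraction of H₂ in the effusate = (n_H₂/√M_H₂) / (n_H₂/√M_H₂ + n_H₂O/√M_H₂O)
= (1.09/√2.02) / (1.09/√2.02 + 1.11/√18.02) = 0.7669/(0.7669 + 0.2615) = 0.746.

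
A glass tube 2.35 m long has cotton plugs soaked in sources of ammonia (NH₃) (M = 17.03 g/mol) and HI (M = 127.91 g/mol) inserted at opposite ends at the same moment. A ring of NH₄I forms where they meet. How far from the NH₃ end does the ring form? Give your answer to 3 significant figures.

Graham's law gives d_NH₃/d_HI = rate_NH₃/rate_HI = √(M_HI/M_NH₃) = √(127.91/17.03) = 2.741.
With d_NH₃ + d_HI = 2.35 m, d_HI = 2.35/(1 + 2.741) = 0.6282 m.
d_NH₃ = 2.35 − 0.6282 = 1.72 m.

1.72 m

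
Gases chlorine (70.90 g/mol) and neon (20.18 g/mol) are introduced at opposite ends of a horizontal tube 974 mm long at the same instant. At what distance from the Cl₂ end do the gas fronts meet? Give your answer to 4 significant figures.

338.9 mm

In equal time, each gas travels a distance ∝ its rate ∝ 1/√M, so d_Cl₂/d_Ne = √(M_Ne/M_Cl₂) = √(20.18/70.90) = 0.5335.
With d_Cl₂ + d_Ne = 974 mm, d_Ne = 974/(1 + 0.5335) = 635.1 mm.
d_Cl₂ = 974 − 635.1 = 338.9 mm.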